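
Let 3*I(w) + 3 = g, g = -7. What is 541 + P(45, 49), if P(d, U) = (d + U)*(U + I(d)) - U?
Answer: 14354/3 ≈ 4784.7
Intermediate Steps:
I(w) = -10/3 (I(w) = -1 + (1/3)*(-7) = -1 - 7/3 = -10/3)
P(d, U) = -U + (-10/3 + U)*(U + d) (P(d, U) = (d + U)*(U - 10/3) - U = (U + d)*(-10/3 + U) - U = (-10/3 + U)*(U + d) - U = -U + (-10/3 + U)*(U + d))
541 + P(45, 49) = 541 + (49**2 - 13/3*49 - 10/3*45 + 49*45) = 541 + (2401 - 637/3 - 150 + 2205) = 541 + 12731/3 = 14354/3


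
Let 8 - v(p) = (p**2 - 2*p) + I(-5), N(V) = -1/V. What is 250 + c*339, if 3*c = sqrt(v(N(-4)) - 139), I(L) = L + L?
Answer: 250 + 113*I*sqrt(1929)/4 ≈ 250.0 + 1240.8*I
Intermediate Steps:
I(L) = 2*L
v(p) = 18 - p**2 + 2*p (v(p) = 8 - ((p**2 - 2*p) + 2*(-5)) = 8 - ((p**2 - 2*p) - 10) = 8 - (-10 + p**2 - 2*p) = 8 + (10 - p**2 + 2*p) = 18 - p**2 + 2*p)
c = I*sqrt(1929)/12 (c = sqrt((18 - (-1/(-4))**2 + 2*(-1/(-4))) - 139)/3 = sqrt((18 - (-1*(-1/4))**2 + 2*(-1*(-1/4))) - 139)/3 = sqrt((18 - (1/4)**2 + 2*(1/4)) - 139)/3 = sqrt((18 - 1*1/16 + 1/2) - 139)/3 = sqrt((18 - 1/16 + 1/2) - 139)/3 = sqrt(295/16 - 139)/3 = sqrt(-1929/16)/3 = (I*sqrt(1929)/4)/3 = I*sqrt(1929)/12 ≈ 3.66*I)
250 + c*339 = 250 + (I*sqrt(1929)/12)*339 = 250 + 113*I*sqrt(1929)/4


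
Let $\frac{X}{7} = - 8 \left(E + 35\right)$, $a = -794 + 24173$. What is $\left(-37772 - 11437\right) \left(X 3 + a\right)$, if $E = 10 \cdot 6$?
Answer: $-365081571$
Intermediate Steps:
$E = 60$
$a = 23379$
$X = -5320$ ($X = 7 \left(- 8 \left(60 + 35\right)\right) = 7 \left(\left(-8\right) 95\right) = 7 \left(-760\right) = -5320$)
$\left(-37772 - 11437\right) \left(X 3 + a\right) = \left(-37772 - 11437\right) \left(\left(-5320\right) 3 + 23379\right) = - 49209 \left(-15960 + 23379\right) = \left(-49209\right) 7419 = -365081571$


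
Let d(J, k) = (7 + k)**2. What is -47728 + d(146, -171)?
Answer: -20832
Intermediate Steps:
-47728 + d(146, -171) = -47728 + (7 - 171)**2 = -47728 + (-164)**2 = -47728 + 26896 = -20832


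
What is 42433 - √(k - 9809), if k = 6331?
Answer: 42433 - I*√3478 ≈ 42433.0 - 58.975*I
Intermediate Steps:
42433 - √(k - 9809) = 42433 - √(6331 - 9809) = 42433 - √(-3478) = 42433 - I*√3478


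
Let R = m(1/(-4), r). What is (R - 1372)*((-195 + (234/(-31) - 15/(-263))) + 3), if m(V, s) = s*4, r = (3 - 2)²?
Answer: 2224987704/8153 ≈ 2.7290e+5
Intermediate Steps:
r = 1 (r = 1² = 1)
m(V, s) = 4*s
R = 4 (R = 4*1 = 4)
(R - 1372)*((-195 + (234/(-31) - 15/(-263))) + 3) = (4 - 1372)*((-195 + (234/(-31) - 15/(-263))) + 3) = -1368*((-195 + (234*(-1/31) - 15*(-1/263))) + 3) = -1368*((-195 + (-234/31 + 15/263)) + 3) = -1368*((-195 - 61077/8153) + 3) = -1368*(-1650912/8153 + 3) = -1368*(-1626453/8153) = 2224987704/8153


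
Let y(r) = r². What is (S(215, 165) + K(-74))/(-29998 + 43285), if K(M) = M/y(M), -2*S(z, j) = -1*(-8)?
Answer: -99/327746 ≈ -0.00030206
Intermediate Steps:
S(z, j) = -4 (S(z, j) = -(-1)*(-8)/2 = -½*8 = -4)
K(M) = 1/M (K(M) = M/(M²) = M/M² = 1/M)
(S(215, 165) + K(-74))/(-29998 + 43285) = (-4 + 1/(-74))/(-29998 + 43285) = (-4 - 1/74)/13287 = -297/74*1/13287 = -99/327746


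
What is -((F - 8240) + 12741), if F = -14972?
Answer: 10471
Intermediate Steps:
-((F - 8240) + 12741) = -((-14972 - 8240) + 12741) = -(-23212 + 12741) = -1*(-10471) = 10471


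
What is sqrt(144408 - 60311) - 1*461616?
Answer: -461616 + sqrt(84097) ≈ -4.6133e+5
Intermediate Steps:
sqrt(144408 - 60311) - 1*461616 = sqrt(84097) - 461616 = -461616 + sqrt(84097)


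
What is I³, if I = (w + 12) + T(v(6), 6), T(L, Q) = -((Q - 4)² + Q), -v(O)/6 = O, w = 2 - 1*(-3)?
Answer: 343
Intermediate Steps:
w = 5 (w = 2 + 3 = 5)
v(O) = -6*O
T(L, Q) = -Q - (-4 + Q)² (T(L, Q) = -((-4 + Q)² + Q) = -(Q + (-4 + Q)²) = -Q - (-4 + Q)²)
I = 7 (I = (5 + 12) + (-1*6 - (-4 + 6)²) = 17 + (-6 - 1*2²) = 17 + (-6 - 1*4) = 17 + (-6 - 4) = 17 - 10 = 7)
I³ = 7³ = 343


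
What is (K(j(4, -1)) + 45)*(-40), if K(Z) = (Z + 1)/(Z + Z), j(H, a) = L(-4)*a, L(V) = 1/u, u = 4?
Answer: -1740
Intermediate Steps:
L(V) = ¼ (L(V) = 1/4 = ¼)
j(H, a) = a/4
K(Z) = (1 + Z)/(2*Z) (K(Z) = (1 + Z)/((2*Z)) = (1 + Z)*(1/(2*Z)) = (1 + Z)/(2*Z))
(K(j(4, -1)) + 45)*(-40) = ((1 + (¼)*(-1))/(2*(((¼)*(-1)))) + 45)*(-40) = ((1 - ¼)/(2*(-¼)) + 45)*(-40) = ((½)*(-4)*(¾) + 45)*(-40) = (-3/2 + 45)*(-40) = (87/2)*(-40) = -1740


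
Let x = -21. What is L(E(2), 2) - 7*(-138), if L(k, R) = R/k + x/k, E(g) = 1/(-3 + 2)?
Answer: 985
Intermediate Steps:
E(g) = -1 (E(g) = 1/(-1) = -1)
L(k, R) = -21/k + R/k (L(k, R) = R/k - 21/k = -21/k + R/k)
L(E(2), 2) - 7*(-138) = (-21 + 2)/(-1) - 7*(-138) = -1*(-19) - 1*(-966) = 19 + 966 = 985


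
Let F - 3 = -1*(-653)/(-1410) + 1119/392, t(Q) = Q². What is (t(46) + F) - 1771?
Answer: 96834187/276360 ≈ 350.39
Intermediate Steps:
F = 1489987/276360 (F = 3 + (-1*(-653)/(-1410) + 1119/392) = 3 + (653*(-1/1410) + 1119*(1/392)) = 3 + (-653/1410 + 1119/392) = 3 + 660907/276360 = 1489987/276360 ≈ 5.3915)
(t(46) + F) - 1771 = (46² + 1489987/276360) - 1771 = (2116 + 1489987/276360) - 1771 = 586267747/276360 - 1771 = 96834187/276360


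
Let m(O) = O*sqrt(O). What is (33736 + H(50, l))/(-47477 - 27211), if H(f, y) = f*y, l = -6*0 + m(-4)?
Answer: -4217/9336 + 25*I/4668 ≈ -0.45169 + 0.0053556*I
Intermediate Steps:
m(O) = O**(3/2)
l = -8*I (l = -6*0 + (-4)**(3/2) = 0 - 8*I = -8*I ≈ -8.0*I)
(33736 + H(50, l))/(-47477 - 27211) = (33736 + 50*(-8*I))/(-47477 - 27211) = (33736 - 400*I)/(-74688) = (33736 - 400*I)*(-1/74688) = -4217/9336 + 25*I/4668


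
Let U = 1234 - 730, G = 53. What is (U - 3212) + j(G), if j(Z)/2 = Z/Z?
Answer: -2706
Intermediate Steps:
U = 504
j(Z) = 2 (j(Z) = 2*(Z/Z) = 2*1 = 2)
(U - 3212) + j(G) = (504 - 3212) + 2 = -2708 + 2 = -2706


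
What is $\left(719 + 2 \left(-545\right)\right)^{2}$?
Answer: $137641$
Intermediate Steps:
$\left(719 + 2 \left(-545\right)\right)^{2} = \left(719 - 1090\right)^{2} = \left(-371\right)^{2} = 137641$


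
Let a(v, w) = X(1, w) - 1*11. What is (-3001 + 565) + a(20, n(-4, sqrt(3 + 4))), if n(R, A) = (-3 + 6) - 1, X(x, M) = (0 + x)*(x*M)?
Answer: -2445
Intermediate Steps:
X(x, M) = M*x**2 (X(x, M) = x*(M*x) = M*x**2)
n(R, A) = 2 (n(R, A) = 3 - 1 = 2)
a(v, w) = -11 + w (a(v, w) = w*1**2 - 1*11 = w*1 - 11 = w - 11 = -11 + w)
(-3001 + 565) + a(20, n(-4, sqrt(3 + 4))) = (-3001 + 565) + (-11 + 2) = -2436 - 9 = -2445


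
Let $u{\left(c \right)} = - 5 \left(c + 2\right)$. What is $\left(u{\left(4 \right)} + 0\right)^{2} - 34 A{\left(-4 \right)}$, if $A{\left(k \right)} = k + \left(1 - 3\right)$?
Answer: $1104$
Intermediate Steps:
$u{\left(c \right)} = -10 - 5 c$ ($u{\left(c \right)} = - 5 \left(2 + c\right) = -10 - 5 c$)
$A{\left(k \right)} = -2 + k$ ($A{\left(k \right)} = k + \left(1 - 3\right) = k - 2 = -2 + k$)
$\left(u{\left(4 \right)} + 0\right)^{2} - 34 A{\left(-4 \right)} = \left(\left(-10 - 20\right) + 0\right)^{2} - 34 \left(-2 - 4\right) = \left(\left(-10 - 20\right) + 0\right)^{2} - -204 = \left(-30 + 0\right)^{2} + 204 = \left(-30\right)^{2} + 204 = 900 + 204 = 1104$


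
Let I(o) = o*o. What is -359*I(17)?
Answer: -103751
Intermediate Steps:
I(o) = o**2
-359*I(17) = -359*17**2 = -359*289 = -103751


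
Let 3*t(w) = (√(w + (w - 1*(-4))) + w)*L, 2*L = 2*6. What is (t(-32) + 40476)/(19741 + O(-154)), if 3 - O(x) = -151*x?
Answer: -20206/1755 - 2*I*√15/1755 ≈ -11.513 - 0.0044137*I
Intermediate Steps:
L = 6 (L = (2*6)/2 = (½)*12 = 6)
t(w) = 2*w + 2*√(4 + 2*w) (t(w) = ((√(w + (w - 1*(-4))) + w)*6)/3 = ((√(w + (w + 4)) + w)*6)/3 = ((√(w + (4 + w)) + w)*6)/3 = ((√(4 + 2*w) + w)*6)/3 = ((w + √(4 + 2*w))*6)/3 = (6*w + 6*√(4 + 2*w))/3 = 2*w + 2*√(4 + 2*w))
O(x) = 3 + 151*x (O(x) = 3 - (-151)*x = 3 + 151*x)
(t(-32) + 40476)/(19741 + O(-154)) = ((2*(-32) + 2*√(4 + 2*(-32))) + 40476)/(19741 + (3 + 151*(-154))) = ((-64 + 2*√(4 - 64)) + 40476)/(19741 + (3 - 23254)) = ((-64 + 2*√(-60)) + 40476)/(19741 - 23251) = ((-64 + 2*(2*I*√15)) + 40476)/(-3510) = ((-64 + 4*I*√15) + 40476)*(-1/3510) = (40412 + 4*I*√15)*(-1/3510) = -20206/1755 - 2*I*√15/1755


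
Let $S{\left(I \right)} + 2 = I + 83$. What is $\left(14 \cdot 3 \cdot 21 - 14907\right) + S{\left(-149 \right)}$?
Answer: $-14093$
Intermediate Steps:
$S{\left(I \right)} = 81 + I$ ($S{\left(I \right)} = -2 + \left(I + 83\right) = -2 + \left(83 + I\right) = 81 + I$)
$\left(14 \cdot 3 \cdot 21 - 14907\right) + S{\left(-149 \right)} = \left(14 \cdot 3 \cdot 21 - 14907\right) + \left(81 - 149\right) = \left(42 \cdot 21 - 14907\right) - 68 = \left(882 - 14907\right) - 68 = -14025 - 68 = -14093$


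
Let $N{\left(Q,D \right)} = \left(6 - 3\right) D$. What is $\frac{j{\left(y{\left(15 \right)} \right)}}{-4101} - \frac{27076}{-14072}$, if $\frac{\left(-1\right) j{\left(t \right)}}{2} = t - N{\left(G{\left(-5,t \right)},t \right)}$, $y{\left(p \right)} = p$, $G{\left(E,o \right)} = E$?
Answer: $\frac{9182863}{4809106} \approx 1.9095$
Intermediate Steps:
$N{\left(Q,D \right)} = 3 D$
$j{\left(t \right)} = 4 t$ ($j{\left(t \right)} = - 2 \left(t - 3 t\right) = - 2 \left(- 2 t\right) = 4 t$)
$\frac{j{\left(y{\left(15 \right)} \right)}}{-4101} - \frac{27076}{-14072} = \frac{4 \cdot 15}{-4101} - \frac{27076}{-14072} = 60 \left(- \frac{1}{4101}\right) - - \frac{6769}{3518} = - \frac{20}{1367} + \frac{6769}{3518} = \frac{9182863}{4809106}$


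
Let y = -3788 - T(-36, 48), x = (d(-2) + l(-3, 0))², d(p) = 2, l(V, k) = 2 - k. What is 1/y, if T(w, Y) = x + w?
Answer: -1/3768 ≈ -0.00026539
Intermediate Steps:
x = 16 (x = (2 + (2 - 1*0))² = (2 + (2 + 0))² = (2 + 2)² = 4² = 16)
T(w, Y) = 16 + w
y = -3768 (y = -3788 - (16 - 36) = -3788 - 1*(-20) = -3788 + 20 = -3768)
1/y = 1/(-3768) = -1/3768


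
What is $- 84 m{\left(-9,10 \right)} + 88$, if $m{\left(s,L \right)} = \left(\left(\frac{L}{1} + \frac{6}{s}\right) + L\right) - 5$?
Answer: $-1116$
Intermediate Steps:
$m{\left(s,L \right)} = -5 + 2 L + \frac{6}{s}$ ($m{\left(s,L \right)} = \left(\left(L 1 + \frac{6}{s}\right) + L\right) - 5 = \left(\left(L + \frac{6}{s}\right) + L\right) - 5 = \left(2 L + \frac{6}{s}\right) - 5 = -5 + 2 L + \frac{6}{s}$)
$- 84 m{\left(-9,10 \right)} + 88 = - 84 \left(-5 + 2 \cdot 10 + \frac{6}{-9}\right) + 88 = - 84 \left(-5 + 20 + 6 \left(- \frac{1}{9}\right)\right) + 88 = - 84 \left(-5 + 20 - \frac{2}{3}\right) + 88 = \left(-84\right) \frac{43}{3} + 88 = -1204 + 88 = -1116$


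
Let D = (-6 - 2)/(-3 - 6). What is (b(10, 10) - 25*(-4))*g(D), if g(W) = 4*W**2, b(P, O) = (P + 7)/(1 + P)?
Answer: 285952/891 ≈ 320.93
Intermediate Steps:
b(P, O) = (7 + P)/(1 + P)
D = 8/9 (D = -8/(-9) = -8*(-1/9) = 8/9 ≈ 0.88889)
(b(10, 10) - 25*(-4))*g(D) = ((7 + 10)/(1 + 10) - 25*(-4))*(4*(8/9)**2) = (17/11 + 100)*(4*(64/81)) = ((1/11)*17 + 100)*(256/81) = (17/11 + 100)*(256/81) = (1117/11)*(256/81) = 285952/891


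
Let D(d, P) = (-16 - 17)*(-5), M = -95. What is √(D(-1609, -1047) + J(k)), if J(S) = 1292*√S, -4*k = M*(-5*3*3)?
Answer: √(165 + 9690*I*√19) ≈ 145.61 + 145.04*I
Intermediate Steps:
D(d, P) = 165 (D(d, P) = -33*(-5) = 165)
k = -4275/4 (k = -(-95)*-5*3*3/4 = -(-95)*(-15*3)/4 = -(-95)*(-45)/4 = -¼*4275 = -4275/4 ≈ -1068.8)
√(D(-1609, -1047) + J(k)) = √(165 + 1292*√(-4275/4)) = √(165 + 1292*(15*I*√19/2)) = √(165 + 9690*I*√19)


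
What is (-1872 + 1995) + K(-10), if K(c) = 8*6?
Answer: 171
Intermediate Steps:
K(c) = 48
(-1872 + 1995) + K(-10) = (-1872 + 1995) + 48 = 123 + 48 = 171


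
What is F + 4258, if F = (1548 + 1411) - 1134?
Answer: 6083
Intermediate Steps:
F = 1825 (F = 2959 - 1134 = 1825)
F + 4258 = 1825 + 4258 = 6083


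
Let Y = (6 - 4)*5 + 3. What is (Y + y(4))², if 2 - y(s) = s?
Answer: 121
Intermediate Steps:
y(s) = 2 - s
Y = 13 (Y = 2*5 + 3 = 10 + 3 = 13)
(Y + y(4))² = (13 + (2 - 1*4))² = (13 + (2 - 4))² = (13 - 2)² = 11² = 121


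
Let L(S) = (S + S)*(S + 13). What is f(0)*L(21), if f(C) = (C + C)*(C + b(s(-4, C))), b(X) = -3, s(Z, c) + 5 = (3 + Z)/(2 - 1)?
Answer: 0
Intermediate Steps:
s(Z, c) = -2 + Z (s(Z, c) = -5 + (3 + Z)/(2 - 1) = -5 + (3 + Z)/1 = -5 + (3 + Z)*1 = -5 + (3 + Z) = -2 + Z)
L(S) = 2*S*(13 + S) (L(S) = (2*S)*(13 + S) = 2*S*(13 + S))
f(C) = 2*C*(-3 + C) (f(C) = (C + C)*(C - 3) = (2*C)*(-3 + C) = 2*C*(-3 + C))
f(0)*L(21) = (2*0*(-3 + 0))*(2*21*(13 + 21)) = (2*0*(-3))*(2*21*34) = 0*1428 = 0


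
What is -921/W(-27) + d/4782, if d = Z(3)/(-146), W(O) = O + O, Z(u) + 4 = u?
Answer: 35723137/2094516 ≈ 17.056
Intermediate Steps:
Z(u) = -4 + u
W(O) = 2*O
d = 1/146 (d = (-4 + 3)/(-146) = -1*(-1/146) = 1/146 ≈ 0.0068493)
-921/W(-27) + d/4782 = -921/(2*(-27)) + (1/146)/4782 = -921/(-54) + (1/146)*(1/4782) = -921*(-1/54) + 1/698172 = 307/18 + 1/698172 = 35723137/2094516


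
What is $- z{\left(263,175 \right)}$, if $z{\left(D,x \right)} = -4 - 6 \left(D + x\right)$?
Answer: $2632$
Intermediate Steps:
$z{\left(D,x \right)} = -4 - 6 D - 6 x$ ($z{\left(D,x \right)} = -4 - \left(6 D + 6 x\right) = -4 - 6 D - 6 x$)
$- z{\left(263,175 \right)} = - (-4 - 1578 - 1050) = \left(-1\right) \left(-2632\right) = 2632$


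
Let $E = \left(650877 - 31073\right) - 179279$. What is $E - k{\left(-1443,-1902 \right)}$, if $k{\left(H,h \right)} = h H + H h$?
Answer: $-5048647$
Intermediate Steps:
$E = 440525$ ($E = 619804 - 179279 = 440525$)
$k{\left(H,h \right)} = 2 H h$ ($k{\left(H,h \right)} = H h + H h = 2 H h$)
$E - k{\left(-1443,-1902 \right)} = 440525 - 2 \left(-1443\right) \left(-1902\right) = 440525 - 5489172 = -5048647$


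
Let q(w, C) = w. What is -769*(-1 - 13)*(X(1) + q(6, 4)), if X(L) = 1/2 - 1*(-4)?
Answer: 113043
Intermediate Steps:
X(L) = 9/2 (X(L) = ½ + 4 = 9/2)
-769*(-1 - 13)*(X(1) + q(6, 4)) = -769*(-1 - 13)*(9/2 + 6) = -(-10766)*21/2 = -769*(-147) = 113043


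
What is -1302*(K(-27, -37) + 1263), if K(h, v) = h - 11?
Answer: -1594950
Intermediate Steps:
K(h, v) = -11 + h
-1302*(K(-27, -37) + 1263) = -1302*((-11 - 27) + 1263) = -1302*(-38 + 1263) = -1302*1225 = -1594950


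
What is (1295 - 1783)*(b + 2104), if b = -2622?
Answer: 252784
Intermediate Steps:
(1295 - 1783)*(b + 2104) = (1295 - 1783)*(-2622 + 2104) = -488*(-518) = 252784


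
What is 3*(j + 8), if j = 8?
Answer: 48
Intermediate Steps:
3*(j + 8) = 3*(8 + 8) = 3*16 = 48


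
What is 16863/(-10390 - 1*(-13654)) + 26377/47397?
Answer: 295116713/51567936 ≈ 5.7229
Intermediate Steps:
16863/(-10390 - 1*(-13654)) + 26377/47397 = 16863/(-10390 + 13654) + 26377*(1/47397) = 16863/3264 + 26377/47397 = 16863*(1/3264) + 26377/47397 = 5621/1088 + 26377/47397 = 295116713/51567936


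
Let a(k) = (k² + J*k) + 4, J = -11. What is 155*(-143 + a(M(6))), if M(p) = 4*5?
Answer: 6355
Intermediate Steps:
M(p) = 20
a(k) = 4 + k² - 11*k (a(k) = (k² - 11*k) + 4 = 4 + k² - 11*k)
155*(-143 + a(M(6))) = 155*(-143 + (4 + 20² - 11*20)) = 155*(-143 + (4 + 400 - 220)) = 155*(-143 + 184) = 155*41 = 6355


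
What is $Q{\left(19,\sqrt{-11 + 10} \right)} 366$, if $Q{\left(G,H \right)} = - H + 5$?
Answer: $1830 - 366 i \approx 1830.0 - 366.0 i$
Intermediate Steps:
$Q{\left(G,H \right)} = 5 - H$
$Q{\left(19,\sqrt{-11 + 10} \right)} 366 = \left(5 - \sqrt{-11 + 10}\right) 366 = \left(5 - \sqrt{-1}\right) 366 = \left(5 - i\right) 366 = 1830 - 366 i$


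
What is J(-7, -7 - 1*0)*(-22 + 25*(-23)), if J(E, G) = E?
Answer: 4179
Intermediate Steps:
J(-7, -7 - 1*0)*(-22 + 25*(-23)) = -7*(-22 + 25*(-23)) = -7*(-22 - 575) = -7*(-597) = 4179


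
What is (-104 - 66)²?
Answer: 28900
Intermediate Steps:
(-104 - 66)² = (-170)² = 28900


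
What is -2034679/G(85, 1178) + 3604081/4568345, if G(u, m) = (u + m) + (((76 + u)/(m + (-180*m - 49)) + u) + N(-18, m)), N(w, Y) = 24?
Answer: -1959399222008706094/1321940763765195 ≈ -1482.2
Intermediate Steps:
G(u, m) = 24 + m + 2*u + (76 + u)/(-49 - 179*m) (G(u, m) = (u + m) + (((76 + u)/(m + (-180*m - 49)) + u) + 24) = (m + u) + (((76 + u)/(m + (-49 - 180*m)) + u) + 24) = (m + u) + (((76 + u)/(-49 - 179*m) + u) + 24) = (m + u) + ((u + (76 + u)/(-49 - 179*m)) + 24) = (m + u) + (24 + u + (76 + u)/(-49 - 179*m)) = 24 + m + 2*u + (76 + u)/(-49 - 179*m))
-2034679/G(85, 1178) + 3604081/4568345 = -2034679*(49 + 179*1178)/(1100 + 97*85 + 179*1178² + 4345*1178 + 358*1178*85) + 3604081/4568345 = -2034679*(49 + 210862)/(1100 + 8245 + 179*1387684 + 5118410 + 35846540) + 3604081*(1/4568345) = -2034679*210911/(1100 + 8245 + 248395436 + 5118410 + 35846540) + 3604081/4568345 = -2034679/((1/210911)*289369731) + 3604081/4568345 = -2034679/289369731/210911 + 3604081/4568345 = -2034679*210911/289369731 + 3604081/4568345 = -429136182569/289369731 + 3604081/4568345 = -1959399222008706094/1321940763765195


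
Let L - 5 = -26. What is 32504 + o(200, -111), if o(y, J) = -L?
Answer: 32525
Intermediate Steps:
L = -21 (L = 5 - 26 = -21)
o(y, J) = 21 (o(y, J) = -1*(-21) = 21)
32504 + o(200, -111) = 32504 + 21 = 32525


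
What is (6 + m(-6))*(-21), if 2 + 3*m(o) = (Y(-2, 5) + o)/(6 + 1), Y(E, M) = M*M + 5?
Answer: -136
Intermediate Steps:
Y(E, M) = 5 + M² (Y(E, M) = M² + 5 = 5 + M²)
m(o) = 16/21 + o/21 (m(o) = -⅔ + (((5 + 5²) + o)/(6 + 1))/3 = -⅔ + (((5 + 25) + o)/7)/3 = -⅔ + ((30 + o)*(⅐))/3 = -⅔ + (30/7 + o/7)/3 = -⅔ + (10/7 + o/21) = 16/21 + o/21)
(6 + m(-6))*(-21) = (6 + (16/21 + (1/21)*(-6)))*(-21) = (6 + (16/21 - 2/7))*(-21) = (6 + 10/21)*(-21) = (136/21)*(-21) = -136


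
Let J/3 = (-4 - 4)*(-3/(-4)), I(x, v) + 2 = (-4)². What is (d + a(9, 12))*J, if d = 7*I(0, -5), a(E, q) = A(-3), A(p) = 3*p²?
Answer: -2250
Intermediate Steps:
I(x, v) = 14 (I(x, v) = -2 + (-4)² = -2 + 16 = 14)
a(E, q) = 27 (a(E, q) = 3*(-3)² = 3*9 = 27)
d = 98 (d = 7*14 = 98)
J = -18 (J = 3*((-4 - 4)*(-3/(-4))) = 3*(-(-24)*(-1)/4) = 3*(-8*¾) = 3*(-6) = -18)
(d + a(9, 12))*J = (98 + 27)*(-18) = 125*(-18) = -2250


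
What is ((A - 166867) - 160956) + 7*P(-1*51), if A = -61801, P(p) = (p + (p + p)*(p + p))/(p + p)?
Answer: -780669/2 ≈ -3.9033e+5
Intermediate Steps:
P(p) = (p + 4*p²)/(2*p) (P(p) = (p + (2*p)*(2*p))/((2*p)) = (p + 4*p²)*(1/(2*p)) = (p + 4*p²)/(2*p))
((A - 166867) - 160956) + 7*P(-1*51) = ((-61801 - 166867) - 160956) + 7*(½ + 2*(-1*51)) = (-228668 - 160956) + 7*(½ + 2*(-51)) = -389624 + 7*(½ - 102) = -389624 + 7*(-203/2) = -389624 - 1421/2 = -780669/2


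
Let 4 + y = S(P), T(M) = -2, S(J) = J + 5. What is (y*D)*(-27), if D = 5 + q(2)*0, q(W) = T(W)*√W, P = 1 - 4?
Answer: 270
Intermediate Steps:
P = -3
S(J) = 5 + J
q(W) = -2*√W
D = 5 (D = 5 - 2*√2*0 = 5 + 0 = 5)
y = -2 (y = -4 + (5 - 3) = -4 + 2 = -2)
(y*D)*(-27) = -2*5*(-27) = -10*(-27) = 270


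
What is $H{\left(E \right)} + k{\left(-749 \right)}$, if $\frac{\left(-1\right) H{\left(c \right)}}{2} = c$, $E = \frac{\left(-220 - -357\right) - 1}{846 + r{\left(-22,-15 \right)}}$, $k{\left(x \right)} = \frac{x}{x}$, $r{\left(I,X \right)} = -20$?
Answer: $\frac{277}{413} \approx 0.6707$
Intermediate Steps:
$k{\left(x \right)} = 1$
$E = \frac{68}{413}$ ($E = \frac{\left(-220 - -357\right) - 1}{846 - 20} = \frac{\left(-220 + 357\right) - 1}{826} = \left(137 - 1\right) \frac{1}{826} = 136 \cdot \frac{1}{826} = \frac{68}{413} \approx 0.16465$)
$H{\left(c \right)} = - 2 c$
$H{\left(E \right)} + k{\left(-749 \right)} = \left(-2\right) \frac{68}{413} + 1 = - \frac{136}{413} + 1 = \frac{277}{413}$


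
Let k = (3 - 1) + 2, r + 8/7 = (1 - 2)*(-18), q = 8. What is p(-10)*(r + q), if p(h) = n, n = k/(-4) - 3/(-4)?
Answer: -87/14 ≈ -6.2143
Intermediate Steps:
r = 118/7 (r = -8/7 + (1 - 2)*(-18) = -8/7 - 1*(-18) = -8/7 + 18 = 118/7 ≈ 16.857)
k = 4 (k = 2 + 2 = 4)
n = -¼ (n = 4/(-4) - 3/(-4) = 4*(-¼) - 3*(-¼) = -1 + ¾ = -¼ ≈ -0.25000)
p(h) = -¼
p(-10)*(r + q) = -(118/7 + 8)/4 = -¼*174/7 = -87/14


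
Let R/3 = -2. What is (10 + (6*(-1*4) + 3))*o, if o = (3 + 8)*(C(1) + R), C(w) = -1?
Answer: 847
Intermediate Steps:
R = -6 (R = 3*(-2) = -6)
o = -77 (o = (3 + 8)*(-1 - 6) = 11*(-7) = -77)
(10 + (6*(-1*4) + 3))*o = (10 + (6*(-1*4) + 3))*(-77) = (10 + (6*(-4) + 3))*(-77) = (10 + (-24 + 3))*(-77) = (10 - 21)*(-77) = -11*(-77) = 847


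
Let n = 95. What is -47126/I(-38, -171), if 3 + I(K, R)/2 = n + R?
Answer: 23563/79 ≈ 298.27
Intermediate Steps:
I(K, R) = 184 + 2*R (I(K, R) = -6 + 2*(95 + R) = -6 + (190 + 2*R) = 184 + 2*R)
-47126/I(-38, -171) = -47126/(184 + 2*(-171)) = -47126/(184 - 342) = -47126/(-158) = -47126*(-1/158) = 23563/79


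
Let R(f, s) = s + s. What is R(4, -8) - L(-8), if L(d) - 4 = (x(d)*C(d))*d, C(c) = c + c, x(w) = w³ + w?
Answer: 66540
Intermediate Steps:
x(w) = w + w³
C(c) = 2*c
R(f, s) = 2*s
L(d) = 4 + 2*d²*(d + d³) (L(d) = 4 + ((d + d³)*(2*d))*d = 4 + (2*d*(d + d³))*d = 4 + 2*d²*(d + d³))
R(4, -8) - L(-8) = 2*(-8) - (4 + 2*(-8)³ + 2*(-8)⁵) = -16 - (4 + 2*(-512) + 2*(-32768)) = -16 - (4 - 1024 - 65536) = -16 - 1*(-66556) = -16 + 66556 = 66540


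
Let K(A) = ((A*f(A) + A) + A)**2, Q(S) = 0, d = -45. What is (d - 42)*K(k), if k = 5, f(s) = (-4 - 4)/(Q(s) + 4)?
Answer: 0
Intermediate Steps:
f(s) = -2 (f(s) = (-4 - 4)/(0 + 4) = -8/4 = -8*1/4 = -2)
K(A) = 0 (K(A) = ((A*(-2) + A) + A)**2 = ((-2*A + A) + A)**2 = (-A + A)**2 = 0**2 = 0)
(d - 42)*K(k) = (-45 - 42)*0 = -87*0 = 0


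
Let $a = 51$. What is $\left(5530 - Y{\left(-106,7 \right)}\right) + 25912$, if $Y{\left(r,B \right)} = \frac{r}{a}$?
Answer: $\frac{1603648}{51} \approx 31444.0$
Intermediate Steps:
$Y{\left(r,B \right)} = \frac{r}{51}$
$\left(5530 - Y{\left(-106,7 \right)}\right) + 25912 = \left(5530 - \frac{1}{51} \left(-106\right)\right) + 25912 = \left(5530 - - \frac{106}{51}\right) + 25912 = \left(5530 + \frac{106}{51}\right) + 25912 = \frac{282136}{51} + 25912 = \frac{1603648}{51}$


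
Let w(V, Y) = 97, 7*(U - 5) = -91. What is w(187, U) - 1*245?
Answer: -148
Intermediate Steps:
U = -8 (U = 5 + (1/7)*(-91) = 5 - 13 = -8)
w(187, U) - 1*245 = 97 - 1*245 = 97 - 245 = -148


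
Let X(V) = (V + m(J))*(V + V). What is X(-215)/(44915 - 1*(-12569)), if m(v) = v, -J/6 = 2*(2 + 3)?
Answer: 59125/28742 ≈ 2.0571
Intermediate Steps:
J = -60 (J = -12*(2 + 3) = -12*5 = -6*10 = -60)
X(V) = 2*V*(-60 + V) (X(V) = (V - 60)*(V + V) = (-60 + V)*(2*V) = 2*V*(-60 + V))
X(-215)/(44915 - 1*(-12569)) = (2*(-215)*(-60 - 215))/(44915 - 1*(-12569)) = (2*(-215)*(-275))/(44915 + 12569) = 118250/57484 = 118250*(1/57484) = 59125/28742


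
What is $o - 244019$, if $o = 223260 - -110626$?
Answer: $89867$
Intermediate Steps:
$o = 333886$ ($o = 223260 + 110626 = 333886$)
$o - 244019 = 333886 - 244019 = 89867$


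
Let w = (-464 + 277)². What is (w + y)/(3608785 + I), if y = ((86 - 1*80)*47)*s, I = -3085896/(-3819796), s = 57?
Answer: 48743461807/3446206398439 ≈ 0.014144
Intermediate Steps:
I = 771474/954949 (I = -3085896*(-1/3819796) = 771474/954949 ≈ 0.80787)
w = 34969 (w = (-187)² = 34969)
y = 16074 (y = ((86 - 1*80)*47)*57 = ((86 - 80)*47)*57 = (6*47)*57 = 282*57 = 16074)
(w + y)/(3608785 + I) = (34969 + 16074)/(3608785 + 771474/954949) = 51043/(3446206398439/954949) = 51043*(954949/3446206398439) = 48743461807/3446206398439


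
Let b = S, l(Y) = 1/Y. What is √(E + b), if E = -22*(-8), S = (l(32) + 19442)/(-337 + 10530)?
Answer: √1182981660706/81544 ≈ 13.338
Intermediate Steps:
S = 622145/326176 (S = (1/32 + 19442)/(-337 + 10530) = (1/32 + 19442)/10193 = (622145/32)*(1/10193) = 622145/326176 ≈ 1.9074)
b = 622145/326176 ≈ 1.9074
E = 176
√(E + b) = √(176 + 622145/326176) = √(58029121/326176) = √1182981660706/81544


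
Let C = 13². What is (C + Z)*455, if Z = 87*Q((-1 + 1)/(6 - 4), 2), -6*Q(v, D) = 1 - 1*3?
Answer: 90090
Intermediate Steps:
Q(v, D) = ⅓ (Q(v, D) = -(1 - 1*3)/6 = -(1 - 3)/6 = -⅙*(-2) = ⅓)
Z = 29 (Z = 87*(⅓) = 29)
C = 169
(C + Z)*455 = (169 + 29)*455 = 198*455 = 90090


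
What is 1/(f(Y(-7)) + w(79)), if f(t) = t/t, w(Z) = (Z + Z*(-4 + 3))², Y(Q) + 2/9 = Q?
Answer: 1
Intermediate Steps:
Y(Q) = -2/9 + Q
w(Z) = 0 (w(Z) = (Z + Z*(-1))² = (Z - Z)² = 0² = 0)
f(t) = 1
1/(f(Y(-7)) + w(79)) = 1/(1 + 0) = 1/1 = 1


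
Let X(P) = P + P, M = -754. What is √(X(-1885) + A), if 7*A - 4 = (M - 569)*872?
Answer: I*√8260294/7 ≈ 410.58*I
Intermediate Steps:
A = -1153652/7 (A = 4/7 + ((-754 - 569)*872)/7 = 4/7 + (-1323*872)/7 = 4/7 + (⅐)*(-1153656) = 4/7 - 164808 = -1153652/7 ≈ -1.6481e+5)
X(P) = 2*P
√(X(-1885) + A) = √(2*(-1885) - 1153652/7) = √(-3770 - 1153652/7) = √(-1180042/7) = I*√8260294/7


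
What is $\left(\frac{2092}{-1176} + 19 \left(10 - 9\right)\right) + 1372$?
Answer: $\frac{408431}{294} \approx 1389.2$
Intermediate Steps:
$\left(\frac{2092}{-1176} + 19 \left(10 - 9\right)\right) + 1372 = \left(2092 \left(- \frac{1}{1176}\right) + 19 \cdot 1\right) + 1372 = \left(- \frac{523}{294} + 19\right) + 1372 = \frac{5063}{294} + 1372 = \frac{408431}{294}$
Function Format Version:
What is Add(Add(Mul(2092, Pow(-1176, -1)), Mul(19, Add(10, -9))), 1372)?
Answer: Rational(408431, 294) ≈ 1389.2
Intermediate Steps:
Add(Add(Mul(2092, Pow(-1176, -1)), Mul(19, Add(10, -9))), 1372) = Add(Add(Mul(2092, Rational(-1, 1176)), Mul(19, 1)), 1372) = Add(Add(Rational(-523, 294), 19), 1372) = Add(Rational(5063, 294), 1372) = Rational(408431, 294)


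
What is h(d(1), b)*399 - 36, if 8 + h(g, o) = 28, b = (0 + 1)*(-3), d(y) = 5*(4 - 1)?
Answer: 7944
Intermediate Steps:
d(y) = 15 (d(y) = 5*3 = 15)
b = -3 (b = 1*(-3) = -3)
h(g, o) = 20 (h(g, o) = -8 + 28 = 20)
h(d(1), b)*399 - 36 = 20*399 - 36 = 7980 - 36 = 7944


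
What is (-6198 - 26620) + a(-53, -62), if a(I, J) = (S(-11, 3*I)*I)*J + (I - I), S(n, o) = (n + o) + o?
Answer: -1113912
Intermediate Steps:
S(n, o) = n + 2*o
a(I, J) = I*J*(-11 + 6*I) (a(I, J) = ((-11 + 2*(3*I))*I)*J + (I - I) = ((-11 + 6*I)*I)*J + 0 = (I*(-11 + 6*I))*J + 0 = I*J*(-11 + 6*I) + 0 = I*J*(-11 + 6*I))
(-6198 - 26620) + a(-53, -62) = (-6198 - 26620) - 53*(-62)*(-11 + 6*(-53)) = -32818 - 53*(-62)*(-11 - 318) = -32818 - 53*(-62)*(-329) = -32818 - 1081094 = -1113912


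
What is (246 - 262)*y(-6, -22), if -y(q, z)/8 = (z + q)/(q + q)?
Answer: 896/3 ≈ 298.67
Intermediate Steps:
y(q, z) = -4*(q + z)/q (y(q, z) = -8*(z + q)/(q + q) = -8*(q + z)/(2*q) = -8*(q + z)*1/(2*q) = -4*(q + z)/q)
(246 - 262)*y(-6, -22) = (246 - 262)*(-4 - 4*(-22)/(-6)) = -16*(-4 - 4*(-22)*(-1/6)) = -16*(-4 - 44/3) = -16*(-56/3) = 896/3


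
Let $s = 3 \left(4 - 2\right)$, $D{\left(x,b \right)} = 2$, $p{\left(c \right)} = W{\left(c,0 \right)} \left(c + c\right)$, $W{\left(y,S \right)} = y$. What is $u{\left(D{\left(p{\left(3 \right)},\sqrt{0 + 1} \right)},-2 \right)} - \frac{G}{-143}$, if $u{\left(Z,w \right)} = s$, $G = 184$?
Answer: $\frac{1042}{143} \approx 7.2867$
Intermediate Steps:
$p{\left(c \right)} = 2 c^{2}$ ($p{\left(c \right)} = c \left(c + c\right) = c 2 c = 2 c^{2}$)
$s = 6$ ($s = 3 \cdot 2 = 6$)
$u{\left(Z,w \right)} = 6$
$u{\left(D{\left(p{\left(3 \right)},\sqrt{0 + 1} \right)},-2 \right)} - \frac{G}{-143} = 6 - \frac{184}{-143} = 6 - 184 \left(- \frac{1}{143}\right) = 6 - - \frac{184}{143} = 6 + \frac{184}{143} = \frac{1042}{143}$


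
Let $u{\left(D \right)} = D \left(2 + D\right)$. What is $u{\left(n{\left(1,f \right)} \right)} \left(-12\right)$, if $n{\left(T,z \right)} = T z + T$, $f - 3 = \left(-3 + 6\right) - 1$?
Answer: $-576$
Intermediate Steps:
$f = 5$ ($f = 3 + \left(\left(-3 + 6\right) - 1\right) = 3 + \left(3 - 1\right) = 3 + 2 = 5$)
$n{\left(T,z \right)} = T + T z$
$u{\left(n{\left(1,f \right)} \right)} \left(-12\right) = 1 \left(1 + 5\right) \left(2 + 1 \left(1 + 5\right)\right) \left(-12\right) = 1 \cdot 6 \left(2 + 1 \cdot 6\right) \left(-12\right) = 6 \left(2 + 6\right) \left(-12\right) = 6 \cdot 8 \left(-12\right) = 48 \left(-12\right) = -576$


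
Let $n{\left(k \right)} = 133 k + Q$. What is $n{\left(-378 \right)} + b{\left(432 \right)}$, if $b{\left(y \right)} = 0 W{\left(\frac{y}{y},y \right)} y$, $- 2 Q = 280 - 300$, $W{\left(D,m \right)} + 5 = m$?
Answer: $-50264$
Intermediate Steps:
$W{\left(D,m \right)} = -5 + m$
$Q = 10$ ($Q = - \frac{280 - 300}{2} = \left(- \frac{1}{2}\right) \left(-20\right) = 10$)
$b{\left(y \right)} = 0$ ($b{\left(y \right)} = 0 \left(-5 + y\right) y = 0 y = 0$)
$n{\left(k \right)} = 10 + 133 k$ ($n{\left(k \right)} = 133 k + 10 = 10 + 133 k$)
$n{\left(-378 \right)} + b{\left(432 \right)} = \left(10 + 133 \left(-378\right)\right) + 0 = \left(10 - 50274\right) + 0 = -50264 + 0 = -50264$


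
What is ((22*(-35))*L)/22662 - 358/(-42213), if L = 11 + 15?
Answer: -139498544/159438501 ≈ -0.87494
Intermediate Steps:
L = 26
((22*(-35))*L)/22662 - 358/(-42213) = ((22*(-35))*26)/22662 - 358/(-42213) = -770*26*(1/22662) - 358*(-1/42213) = -20020*1/22662 + 358/42213 = -10010/11331 + 358/42213 = -139498544/159438501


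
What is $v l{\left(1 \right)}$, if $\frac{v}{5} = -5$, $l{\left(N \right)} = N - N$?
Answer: $0$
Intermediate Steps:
$l{\left(N \right)} = 0$
$v = -25$ ($v = 5 \left(-5\right) = -25$)
$v l{\left(1 \right)} = \left(-25\right) 0 = 0$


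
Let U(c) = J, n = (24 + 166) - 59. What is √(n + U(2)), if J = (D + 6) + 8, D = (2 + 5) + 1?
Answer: 3*√17 ≈ 12.369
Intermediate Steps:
D = 8 (D = 7 + 1 = 8)
J = 22 (J = (8 + 6) + 8 = 14 + 8 = 22)
n = 131 (n = 190 - 59 = 131)
U(c) = 22
√(n + U(2)) = √(131 + 22) = √153 = 3*√17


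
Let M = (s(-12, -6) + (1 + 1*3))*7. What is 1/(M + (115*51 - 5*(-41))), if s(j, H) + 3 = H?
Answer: 1/6035 ≈ 0.00016570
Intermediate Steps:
s(j, H) = -3 + H
M = -35 (M = ((-3 - 6) + (1 + 1*3))*7 = (-9 + (1 + 3))*7 = (-9 + 4)*7 = -5*7 = -35)
1/(M + (115*51 - 5*(-41))) = 1/(-35 + (115*51 - 5*(-41))) = 1/(-35 + (5865 + 205)) = 1/(-35 + 6070) = 1/6035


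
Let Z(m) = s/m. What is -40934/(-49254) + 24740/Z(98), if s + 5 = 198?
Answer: 59712604171/4753011 ≈ 12563.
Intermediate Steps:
s = 193 (s = -5 + 198 = 193)
Z(m) = 193/m
-40934/(-49254) + 24740/Z(98) = -40934/(-49254) + 24740/((193/98)) = -40934*(-1/49254) + 24740/((193*(1/98))) = 20467/24627 + 24740/(193/98) = 20467/24627 + 24740*(98/193) = 20467/24627 + 2424520/193 = 59712604171/4753011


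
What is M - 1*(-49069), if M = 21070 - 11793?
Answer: 58346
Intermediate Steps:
M = 9277
M - 1*(-49069) = 9277 - 1*(-49069) = 9277 + 49069 = 58346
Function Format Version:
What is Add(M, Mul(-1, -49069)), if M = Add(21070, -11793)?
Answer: 58346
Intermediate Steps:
M = 9277
Add(M, Mul(-1, -49069)) = Add(9277, Mul(-1, -49069)) = Add(9277, 49069) = 58346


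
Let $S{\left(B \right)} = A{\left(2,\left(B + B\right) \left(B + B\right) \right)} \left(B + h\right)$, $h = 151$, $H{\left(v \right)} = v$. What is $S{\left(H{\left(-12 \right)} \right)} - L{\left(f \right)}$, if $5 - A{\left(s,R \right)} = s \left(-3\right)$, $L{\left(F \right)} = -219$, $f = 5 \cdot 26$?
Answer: $1748$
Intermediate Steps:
$f = 130$
$A{\left(s,R \right)} = 5 + 3 s$ ($A{\left(s,R \right)} = 5 - s \left(-3\right) = 5 - - 3 s = 5 + 3 s$)
$S{\left(B \right)} = 1661 + 11 B$ ($S{\left(B \right)} = \left(5 + 3 \cdot 2\right) \left(B + 151\right) = \left(5 + 6\right) \left(151 + B\right) = 11 \left(151 + B\right) = 1661 + 11 B$)
$S{\left(H{\left(-12 \right)} \right)} - L{\left(f \right)} = \left(1661 + 11 \left(-12\right)\right) - -219 = \left(1661 - 132\right) + 219 = 1529 + 219 = 1748$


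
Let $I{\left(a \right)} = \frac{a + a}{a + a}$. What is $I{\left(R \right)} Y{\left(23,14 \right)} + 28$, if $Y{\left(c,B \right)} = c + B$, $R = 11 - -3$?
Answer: $65$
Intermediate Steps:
$R = 14$ ($R = 11 + 3 = 14$)
$Y{\left(c,B \right)} = B + c$
$I{\left(a \right)} = 1$ ($I{\left(a \right)} = \frac{2 a}{2 a} = 2 a \frac{1}{2 a} = 1$)
$I{\left(R \right)} Y{\left(23,14 \right)} + 28 = 1 \left(14 + 23\right) + 28 = 1 \cdot 37 + 28 = 37 + 28 = 65$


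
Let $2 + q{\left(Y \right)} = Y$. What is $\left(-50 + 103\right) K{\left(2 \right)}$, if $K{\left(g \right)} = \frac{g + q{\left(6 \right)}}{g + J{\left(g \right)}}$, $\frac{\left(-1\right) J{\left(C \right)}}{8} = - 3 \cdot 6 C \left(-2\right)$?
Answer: $- \frac{159}{287} \approx -0.55401$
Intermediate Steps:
$q{\left(Y \right)} = -2 + Y$
$J{\left(C \right)} = - 288 C$ ($J{\left(C \right)} = - 8 - 3 \cdot 6 C \left(-2\right) = - 8 - 18 C \left(-2\right) = - 8 \cdot 36 C = - 288 C$)
$K{\left(g \right)} = - \frac{4 + g}{287 g}$ ($K{\left(g \right)} = \frac{g + \left(-2 + 6\right)}{g - 288 g} = \frac{g + 4}{\left(-287\right) g} = \left(4 + g\right) \left(- \frac{1}{287 g}\right) = - \frac{4 + g}{287 g}$)
$\left(-50 + 103\right) K{\left(2 \right)} = \left(-50 + 103\right) \frac{-4 - 2}{287 \cdot 2} = 53 \cdot \frac{1}{287} \cdot \frac{1}{2} \left(-4 - 2\right) = 53 \cdot \frac{1}{287} \cdot \frac{1}{2} \left(-6\right) = 53 \left(- \frac{3}{287}\right) = - \frac{159}{287}$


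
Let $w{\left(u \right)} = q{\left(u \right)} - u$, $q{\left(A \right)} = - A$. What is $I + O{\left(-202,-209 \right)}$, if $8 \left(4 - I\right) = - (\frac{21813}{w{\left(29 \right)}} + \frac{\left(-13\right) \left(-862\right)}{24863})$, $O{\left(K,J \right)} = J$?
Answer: $- \frac{2906655231}{11536432} \approx -251.95$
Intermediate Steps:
$w{\left(u \right)} = - 2 u$ ($w{\left(u \right)} = - u - u = - 2 u$)
$I = - \frac{495540943}{11536432}$ ($I = 4 - \frac{\left(-1\right) \left(\frac{21813}{\left(-2\right) 29} + \frac{\left(-13\right) \left(-862\right)}{24863}\right)}{8} = 4 - \frac{\left(-1\right) \left(\frac{21813}{-58} + 11206 \cdot \frac{1}{24863}\right)}{8} = 4 - \frac{\left(-1\right) \left(21813 \left(- \frac{1}{58}\right) + \frac{11206}{24863}\right)}{8} = 4 - \frac{\left(-1\right) \left(- \frac{21813}{58} + \frac{11206}{24863}\right)}{8} = 4 - \frac{\left(-1\right) \left(- \frac{541686671}{1442054}\right)}{8} = 4 - \frac{541686671}{11536432} = - \frac{495540943}{11536432} \approx -42.954$)
$I + O{\left(-202,-209 \right)} = - \frac{495540943}{11536432} - 209 = - \frac{2906655231}{11536432}$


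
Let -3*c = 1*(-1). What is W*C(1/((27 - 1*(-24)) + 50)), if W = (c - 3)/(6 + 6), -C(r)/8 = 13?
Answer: 208/9 ≈ 23.111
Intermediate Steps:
c = 1/3 (c = -(-1)/3 = -1/3*(-1) = 1/3 ≈ 0.33333)
C(r) = -104 (C(r) = -8*13 = -104)
W = -2/9 (W = (1/3 - 3)/(6 + 6) = -8/3/12 = -8/3*1/12 = -2/9 ≈ -0.22222)
W*C(1/((27 - 1*(-24)) + 50)) = -2/9*(-104) = 208/9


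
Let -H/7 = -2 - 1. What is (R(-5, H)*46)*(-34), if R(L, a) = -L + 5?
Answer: -15640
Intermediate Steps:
H = 21 (H = -7*(-2 - 1) = -7*(-3) = 21)
R(L, a) = 5 - L
(R(-5, H)*46)*(-34) = ((5 - 1*(-5))*46)*(-34) = ((5 + 5)*46)*(-34) = (10*46)*(-34) = 460*(-34) = -15640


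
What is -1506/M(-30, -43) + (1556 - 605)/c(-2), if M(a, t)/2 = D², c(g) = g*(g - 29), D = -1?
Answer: -45735/62 ≈ -737.66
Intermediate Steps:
c(g) = g*(-29 + g)
M(a, t) = 2 (M(a, t) = 2*(-1)² = 2*1 = 2)
-1506/M(-30, -43) + (1556 - 605)/c(-2) = -1506/2 + (1556 - 605)/((-2*(-29 - 2))) = -1506*½ + 951/((-2*(-31))) = -753 + 951/62 = -45735/62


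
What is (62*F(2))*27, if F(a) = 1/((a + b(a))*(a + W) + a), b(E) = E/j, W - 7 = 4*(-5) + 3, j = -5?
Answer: -155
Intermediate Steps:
W = -10 (W = 7 + (4*(-5) + 3) = 7 + (-20 + 3) = 7 - 17 = -10)
b(E) = -E/5 (b(E) = E/(-5) = E*(-1/5) = -E/5)
F(a) = 1/(a + 4*a*(-10 + a)/5) (F(a) = 1/((a - a/5)*(a - 10) + a) = 1/((4*a/5)*(-10 + a) + a) = 1/(4*a*(-10 + a)/5 + a) = 1/(a + 4*a*(-10 + a)/5))
(62*F(2))*27 = (62*(5/(2*(-35 + 4*2))))*27 = (62*(5*(1/2)/(-35 + 8)))*27 = (62*(5*(1/2)/(-27)))*27 = (62*(5*(1/2)*(-1/27)))*27 = (62*(-5/54))*27 = -155/27*27 = -155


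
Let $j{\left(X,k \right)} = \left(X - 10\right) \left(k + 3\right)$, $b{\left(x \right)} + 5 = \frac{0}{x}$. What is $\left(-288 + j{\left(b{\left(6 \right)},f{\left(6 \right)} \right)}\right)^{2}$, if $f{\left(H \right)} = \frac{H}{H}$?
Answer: $121104$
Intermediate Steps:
$b{\left(x \right)} = -5$ ($b{\left(x \right)} = -5 + \frac{0}{x} = -5 + 0 = -5$)
$f{\left(H \right)} = 1$
$j{\left(X,k \right)} = \left(-10 + X\right) \left(3 + k\right)$
$\left(-288 + j{\left(b{\left(6 \right)},f{\left(6 \right)} \right)}\right)^{2} = \left(-288 - 60\right)^{2} = \left(-348\right)^{2} = 121104$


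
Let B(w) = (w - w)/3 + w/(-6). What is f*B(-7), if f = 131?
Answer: 917/6 ≈ 152.83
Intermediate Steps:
B(w) = -w/6 (B(w) = 0*(1/3) + w*(-1/6) = 0 - w/6 = -w/6)
f*B(-7) = 131*(-1/6*(-7)) = 131*(7/6) = 917/6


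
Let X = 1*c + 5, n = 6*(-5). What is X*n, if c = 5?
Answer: -300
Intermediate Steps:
n = -30
X = 10 (X = 1*5 + 5 = 5 + 5 = 10)
X*n = 10*(-30) = -300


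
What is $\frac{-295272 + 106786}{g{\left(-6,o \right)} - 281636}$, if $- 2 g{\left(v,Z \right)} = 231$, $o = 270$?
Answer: $\frac{376972}{563503} \approx 0.66898$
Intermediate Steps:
$g{\left(v,Z \right)} = - \frac{231}{2}$ ($g{\left(v,Z \right)} = \left(- \frac{1}{2}\right) 231 = - \frac{231}{2}$)
$\frac{-295272 + 106786}{g{\left(-6,o \right)} - 281636} = \frac{-295272 + 106786}{- \frac{231}{2} - 281636} = - \frac{188486}{- \frac{563503}{2}} = \left(-188486\right) \left(- \frac{2}{563503}\right) = \frac{376972}{563503}$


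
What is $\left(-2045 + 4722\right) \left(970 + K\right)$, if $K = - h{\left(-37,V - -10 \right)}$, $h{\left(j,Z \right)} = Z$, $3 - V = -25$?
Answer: $2494964$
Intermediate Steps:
$V = 28$ ($V = 3 - -25 = 3 + 25 = 28$)
$K = -38$ ($K = - (28 - -10) = - (28 + 10) = \left(-1\right) 38 = -38$)
$\left(-2045 + 4722\right) \left(970 + K\right) = \left(-2045 + 4722\right) \left(970 - 38\right) = 2677 \cdot 932 = 2494964$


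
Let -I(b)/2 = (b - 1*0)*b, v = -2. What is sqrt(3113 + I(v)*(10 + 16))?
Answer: sqrt(2905) ≈ 53.898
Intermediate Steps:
I(b) = -2*b**2 (I(b) = -2*(b - 1*0)*b = -2*(b + 0)*b = -2*b*b = -2*b**2)
sqrt(3113 + I(v)*(10 + 16)) = sqrt(3113 + (-2*(-2)**2)*(10 + 16)) = sqrt(3113 - 2*4*26) = sqrt(3113 - 8*26) = sqrt(3113 - 208) = sqrt(2905)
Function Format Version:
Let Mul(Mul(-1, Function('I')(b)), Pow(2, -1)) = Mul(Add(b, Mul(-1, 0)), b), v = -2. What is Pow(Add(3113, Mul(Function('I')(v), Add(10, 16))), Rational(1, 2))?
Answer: Pow(2905, Rational(1, 2)) ≈ 53.898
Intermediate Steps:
Function('I')(b) = Mul(-2, Pow(b, 2)) (Function('I')(b) = Mul(-2, Mul(Add(b, Mul(-1, 0)), b)) = Mul(-2, Mul(Add(b, 0), b)) = Mul(-2, Mul(b, b)) = Mul(-2, Pow(b, 2)))
Pow(Add(3113, Mul(Function('I')(v), Add(10, 16))), Rational(1, 2)) = Pow(Add(3113, Mul(Mul(-2, Pow(-2, 2)), Add(10, 16))), Rational(1, 2)) = Pow(Add(3113, Mul(Mul(-2, 4), 26)), Rational(1, 2)) = Pow(Add(3113, Mul(-8, 26)), Rational(1, 2)) = Pow(Add(3113, -208), Rational(1, 2)) = Pow(2905, Rational(1, 2))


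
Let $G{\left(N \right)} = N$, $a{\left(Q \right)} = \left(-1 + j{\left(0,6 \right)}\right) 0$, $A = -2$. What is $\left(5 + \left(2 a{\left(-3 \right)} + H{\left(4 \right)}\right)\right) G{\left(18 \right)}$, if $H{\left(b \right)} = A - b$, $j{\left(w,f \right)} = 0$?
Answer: $-18$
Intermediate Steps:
$a{\left(Q \right)} = 0$ ($a{\left(Q \right)} = \left(-1 + 0\right) 0 = \left(-1\right) 0 = 0$)
$H{\left(b \right)} = -2 - b$
$\left(5 + \left(2 a{\left(-3 \right)} + H{\left(4 \right)}\right)\right) G{\left(18 \right)} = \left(5 + \left(2 \cdot 0 - 6\right)\right) 18 = \left(5 + \left(0 - 6\right)\right) 18 = \left(5 - 6\right) 18 = \left(-1\right) 18 = -18$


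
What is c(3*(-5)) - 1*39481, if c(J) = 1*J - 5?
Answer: -39501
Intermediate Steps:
c(J) = -5 + J (c(J) = J - 5 = -5 + J)
c(3*(-5)) - 1*39481 = (-5 + 3*(-5)) - 1*39481 = (-5 - 15) - 39481 = -20 - 39481 = -39501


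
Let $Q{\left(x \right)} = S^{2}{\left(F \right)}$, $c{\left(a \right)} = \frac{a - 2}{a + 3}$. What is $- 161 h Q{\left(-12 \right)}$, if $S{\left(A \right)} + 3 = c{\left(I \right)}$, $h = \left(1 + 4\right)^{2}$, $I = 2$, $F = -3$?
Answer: $-36225$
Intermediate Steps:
$c{\left(a \right)} = \frac{-2 + a}{3 + a}$
$h = 25$ ($h = 5^{2} = 25$)
$S{\left(A \right)} = -3$ ($S{\left(A \right)} = -3 + \frac{-2 + 2}{3 + 2} = -3 + \frac{1}{5} \cdot 0 = -3 + 0 = -3$)
$Q{\left(x \right)} = 9$ ($Q{\left(x \right)} = \left(-3\right)^{2} = 9$)
$- 161 h Q{\left(-12 \right)} = \left(-161\right) 25 \cdot 9 = \left(-4025\right) 9 = -36225$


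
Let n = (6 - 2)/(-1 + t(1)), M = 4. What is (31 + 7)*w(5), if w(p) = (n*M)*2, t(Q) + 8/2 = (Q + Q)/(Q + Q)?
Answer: -304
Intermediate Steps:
t(Q) = -3 (t(Q) = -4 + (Q + Q)/(Q + Q) = -4 + (2*Q)/((2*Q)) = -4 + (2*Q)*(1/(2*Q)) = -4 + 1 = -3)
n = -1 (n = (6 - 2)/(-1 - 3) = 4/(-4) = 4*(-¼) = -1)
w(p) = -8 (w(p) = -1*4*2 = -4*2 = -8)
(31 + 7)*w(5) = (31 + 7)*(-8) = 38*(-8) = -304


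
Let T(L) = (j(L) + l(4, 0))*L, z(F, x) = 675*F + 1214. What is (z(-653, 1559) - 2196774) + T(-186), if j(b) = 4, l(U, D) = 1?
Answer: -2637265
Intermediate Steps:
z(F, x) = 1214 + 675*F
T(L) = 5*L (T(L) = (4 + 1)*L = 5*L)
(z(-653, 1559) - 2196774) + T(-186) = ((1214 + 675*(-653)) - 2196774) + 5*(-186) = ((1214 - 440775) - 2196774) - 930 = (-439561 - 2196774) - 930 = -2636335 - 930 = -2637265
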